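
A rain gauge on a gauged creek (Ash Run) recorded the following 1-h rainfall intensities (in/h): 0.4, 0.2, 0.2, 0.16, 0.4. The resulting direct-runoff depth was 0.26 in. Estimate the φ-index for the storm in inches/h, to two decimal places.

φ ≈ 0.27 in/h

Only the 2 blocks with intensity above φ contribute runoff: 0.4, 0.4 in/h.
Σ(I−φ)·Δt = d  ⇒  (0.4+0.4 − 2φ)·1 = 0.26
φ = (0.8000 − 0.26/1) / 2 = 0.27 in/h.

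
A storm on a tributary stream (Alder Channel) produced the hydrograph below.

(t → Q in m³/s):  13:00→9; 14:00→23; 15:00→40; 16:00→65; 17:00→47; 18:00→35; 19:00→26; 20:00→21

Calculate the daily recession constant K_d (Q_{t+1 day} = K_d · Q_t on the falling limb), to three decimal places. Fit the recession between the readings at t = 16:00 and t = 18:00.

Between t = 16:00 and t = 18:00 the flow falls from 65 to 35 m³/s over 2×1 h = 2 h.
Per-interval ratio K = (35/65)^(1/2) = 0.7338; K_d = K^(24/1) = 0.001.

K_d ≈ 0.001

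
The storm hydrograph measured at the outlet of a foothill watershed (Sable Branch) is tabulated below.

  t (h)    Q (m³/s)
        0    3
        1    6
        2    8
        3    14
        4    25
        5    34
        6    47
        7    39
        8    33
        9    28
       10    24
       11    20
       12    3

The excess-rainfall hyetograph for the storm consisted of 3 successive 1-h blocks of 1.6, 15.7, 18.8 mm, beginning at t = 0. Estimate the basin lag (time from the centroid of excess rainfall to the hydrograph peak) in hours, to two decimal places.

t_L ≈ 4.02 h

Centroid of excess rainfall: t_c = Σ P_i·t̄_i / ΣP_i = 1.9765 h (block centres at 0.5, 1.5, 2.5 h).
Hydrograph peak occurs at t = 6 h, so basin lag t_L = 6 − 1.9765 = 4.02 h.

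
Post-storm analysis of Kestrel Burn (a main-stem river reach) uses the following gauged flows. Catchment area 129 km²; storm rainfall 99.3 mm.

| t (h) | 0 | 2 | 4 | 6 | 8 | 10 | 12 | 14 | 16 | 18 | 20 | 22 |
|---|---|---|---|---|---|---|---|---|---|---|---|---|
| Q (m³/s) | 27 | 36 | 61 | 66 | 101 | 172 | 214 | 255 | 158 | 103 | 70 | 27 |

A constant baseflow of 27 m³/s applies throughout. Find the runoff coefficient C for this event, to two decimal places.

C ≈ 0.54

ΣQ_DR = 966.0 m³/s; V = ΣQ_DR·Δt = 6.955 × 10^6 m³.
Runoff depth d = V / A = 53.92 mm.
C = d / P = 53.92 / 99.3 = 0.54.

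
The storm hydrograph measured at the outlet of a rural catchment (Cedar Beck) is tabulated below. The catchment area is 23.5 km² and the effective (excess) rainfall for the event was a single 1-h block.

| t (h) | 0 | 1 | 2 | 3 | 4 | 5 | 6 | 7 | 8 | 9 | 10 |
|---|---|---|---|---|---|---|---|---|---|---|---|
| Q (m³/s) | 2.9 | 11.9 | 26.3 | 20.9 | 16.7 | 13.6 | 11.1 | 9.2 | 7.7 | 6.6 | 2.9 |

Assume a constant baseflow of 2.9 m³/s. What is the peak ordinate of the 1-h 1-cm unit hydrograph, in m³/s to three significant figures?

U_p ≈ 15.6 m³/s

Direct runoff: 0.0, 9.0, 23.4, 18.0, 13.8, 10.7, 8.2, 6.3, 4.8, 3.7, 0.0 m³/s; ΣQ_DR = 97.90 m³/s, peak = 23.4 m³/s.
Runoff depth d = ΣQ_DR·Δt / A = 97.90 × 3600 / (23.5 km²) = 15.00 mm.
The 1-cm UH is the DRH scaled by (10 mm)/d, so U_p = 23.4 × 10/15.00 = 15.6 m³/s.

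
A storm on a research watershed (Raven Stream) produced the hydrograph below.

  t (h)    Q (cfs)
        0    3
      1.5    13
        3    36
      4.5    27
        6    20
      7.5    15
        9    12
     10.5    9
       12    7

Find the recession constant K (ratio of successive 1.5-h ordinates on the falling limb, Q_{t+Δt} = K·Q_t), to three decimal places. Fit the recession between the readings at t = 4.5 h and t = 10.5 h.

Using the recession-limb readings at t = 4.5 h and t = 10.5 h: Q falls from 27 to 9 cfs over 4 intervals.
K = (Q₂/Q₁)^(1/4) = (9/27)^(1/4) = 0.760.

K ≈ 0.760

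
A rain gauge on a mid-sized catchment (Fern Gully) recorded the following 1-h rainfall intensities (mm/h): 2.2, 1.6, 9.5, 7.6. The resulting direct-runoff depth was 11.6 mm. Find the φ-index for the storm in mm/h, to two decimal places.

φ ≈ 2.75 mm/h

Only the 2 blocks with intensity above φ contribute runoff: 9.5, 7.6 mm/h.
Σ(I−φ)·Δt = d  ⇒  (9.5+7.6 − 2φ)·1 = 11.6
φ = (17.10 − 11.6/1) / 2 = 2.75 mm/h.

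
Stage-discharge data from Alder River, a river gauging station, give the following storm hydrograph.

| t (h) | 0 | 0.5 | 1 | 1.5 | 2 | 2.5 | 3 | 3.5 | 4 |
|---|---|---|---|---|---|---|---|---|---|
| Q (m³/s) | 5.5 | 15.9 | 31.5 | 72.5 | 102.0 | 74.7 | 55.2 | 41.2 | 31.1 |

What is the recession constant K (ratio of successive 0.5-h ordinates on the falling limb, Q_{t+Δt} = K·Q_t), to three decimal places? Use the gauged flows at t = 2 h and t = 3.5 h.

K ≈ 0.739

Using the recession-limb readings at t = 2 h and t = 3.5 h: Q falls from 102.0 to 41.2 m³/s over 3 intervals.
K = (Q₂/Q₁)^(1/3) = (41.2/102.0)^(1/3) = 0.739.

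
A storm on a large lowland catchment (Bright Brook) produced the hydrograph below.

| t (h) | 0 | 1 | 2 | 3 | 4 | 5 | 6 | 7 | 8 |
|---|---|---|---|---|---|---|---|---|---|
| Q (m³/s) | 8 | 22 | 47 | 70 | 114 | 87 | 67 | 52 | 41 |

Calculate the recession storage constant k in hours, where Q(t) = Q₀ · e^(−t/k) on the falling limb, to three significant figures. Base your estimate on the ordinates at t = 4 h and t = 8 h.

On the falling limb, Q drops from 114 to 41 m³/s between t = 4 h and t = 8 h (Δt = 4 h).
k = −Δt / ln(Q₂/Q₁) = −4 / ln(41/114) = 3.91 h.

k ≈ 3.91 h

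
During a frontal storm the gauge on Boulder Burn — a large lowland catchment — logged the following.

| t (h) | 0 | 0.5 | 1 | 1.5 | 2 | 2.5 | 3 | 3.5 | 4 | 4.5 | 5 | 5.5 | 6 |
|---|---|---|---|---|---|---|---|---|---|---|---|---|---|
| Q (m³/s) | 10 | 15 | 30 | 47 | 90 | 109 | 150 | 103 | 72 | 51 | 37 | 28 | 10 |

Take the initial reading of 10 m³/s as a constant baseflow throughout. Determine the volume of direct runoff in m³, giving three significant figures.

Direct-runoff ordinates (Q − Q_b): 0.0, 5.0, 20.0, 37.0, 80.0, 99.0, 140.0, 93.0, 62.0, 41.0, 27.0, 18.0, 0.0 m³/s.
ΣQ_DR = 622.0 m³/s.
With Δt = 0.5 h = 1800 s, V = ΣQ_DR · Δt = 622.0 × 1800 = 1.12 × 10^6 m³.

V ≈ 1.12 × 10^6 m³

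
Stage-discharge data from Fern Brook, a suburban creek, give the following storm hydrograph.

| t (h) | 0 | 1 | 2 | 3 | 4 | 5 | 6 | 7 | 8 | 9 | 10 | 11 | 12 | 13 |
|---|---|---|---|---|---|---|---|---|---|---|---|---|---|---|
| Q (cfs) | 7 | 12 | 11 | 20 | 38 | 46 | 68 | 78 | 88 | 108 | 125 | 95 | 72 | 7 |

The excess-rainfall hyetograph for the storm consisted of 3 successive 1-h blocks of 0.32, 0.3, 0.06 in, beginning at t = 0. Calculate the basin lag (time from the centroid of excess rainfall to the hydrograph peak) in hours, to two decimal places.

Centroid of excess rainfall: t_c = Σ P_i·t̄_i / ΣP_i = 1.1176 h (block centres at 0.5, 1.5, 2.5 h).
Hydrograph peak occurs at t = 10 h, so basin lag t_L = 10 − 1.1176 = 8.88 h.

t_L ≈ 8.88 h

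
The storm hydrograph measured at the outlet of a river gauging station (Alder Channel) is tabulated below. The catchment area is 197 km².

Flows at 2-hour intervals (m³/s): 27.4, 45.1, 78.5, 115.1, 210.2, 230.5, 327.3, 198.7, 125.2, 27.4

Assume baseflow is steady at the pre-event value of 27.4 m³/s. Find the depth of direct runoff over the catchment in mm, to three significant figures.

Direct runoff: 0.0, 17.7, 51.1, 87.7, 182.8, 203.1, 299.9, 171.3, 97.8, 0.0 m³/s; ΣQ_DR = 1111 m³/s.
V = ΣQ_DR · Δt = 1111 × 7200 s = 8.002 × 10^6 m³.
Over A = 197 km², depth = V / A = 40.6 mm.

d ≈ 40.6 mm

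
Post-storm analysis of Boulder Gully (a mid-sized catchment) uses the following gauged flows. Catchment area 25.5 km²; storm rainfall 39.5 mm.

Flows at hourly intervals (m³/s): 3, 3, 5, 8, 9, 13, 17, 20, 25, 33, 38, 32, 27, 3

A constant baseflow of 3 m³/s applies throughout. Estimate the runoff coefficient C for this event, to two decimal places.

ΣQ_DR = 194.0 m³/s; V = ΣQ_DR·Δt = 6.984 × 10^5 m³.
Runoff depth d = V / A = 27.39 mm.
C = d / P = 27.39 / 39.5 = 0.69.

C ≈ 0.69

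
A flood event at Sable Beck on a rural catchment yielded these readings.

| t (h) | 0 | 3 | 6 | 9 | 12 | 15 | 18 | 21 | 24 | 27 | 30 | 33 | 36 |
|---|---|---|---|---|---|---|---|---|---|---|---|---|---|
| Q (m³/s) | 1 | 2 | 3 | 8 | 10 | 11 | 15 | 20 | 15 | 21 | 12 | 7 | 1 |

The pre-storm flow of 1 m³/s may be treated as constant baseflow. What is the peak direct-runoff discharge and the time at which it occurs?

Subtracting baseflow gives direct-runoff ordinates: 0.0, 1.0, 2.0, 7.0, 9.0, 10.0, 14.0, 19.0, 14.0, 20.0, 11.0, 6.0, 0.0 m³/s.
The maximum is 20.0 m³/s, occurring at the reading for t = 27 h.

Q_p = 20.0 m³/s at t = 27 h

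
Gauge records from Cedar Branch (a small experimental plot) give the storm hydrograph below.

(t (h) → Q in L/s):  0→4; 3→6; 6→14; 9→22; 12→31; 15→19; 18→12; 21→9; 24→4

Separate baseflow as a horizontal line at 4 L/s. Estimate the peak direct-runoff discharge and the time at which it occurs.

Subtracting baseflow gives direct-runoff ordinates: 0.0, 2.0, 10.0, 18.0, 27.0, 15.0, 8.0, 5.0, 0.0 L/s.
The maximum is 27.0 L/s, occurring at the reading for t = 12 h.

Q_p = 27.0 L/s at t = 12 h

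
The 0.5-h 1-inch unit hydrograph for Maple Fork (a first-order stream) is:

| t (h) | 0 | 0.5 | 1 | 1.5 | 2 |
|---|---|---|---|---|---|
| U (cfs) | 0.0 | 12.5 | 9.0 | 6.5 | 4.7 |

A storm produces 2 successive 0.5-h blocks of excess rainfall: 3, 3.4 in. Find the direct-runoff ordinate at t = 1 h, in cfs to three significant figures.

Q ≈ 69.5 cfs

By discrete convolution, Q_j = Σ (P_i / 1 in) · U_{j−i}.
At t = 1 h (j=2): Q = (3/1)·9.0 + (3.4/1)·12.5 = 69.5 cfs.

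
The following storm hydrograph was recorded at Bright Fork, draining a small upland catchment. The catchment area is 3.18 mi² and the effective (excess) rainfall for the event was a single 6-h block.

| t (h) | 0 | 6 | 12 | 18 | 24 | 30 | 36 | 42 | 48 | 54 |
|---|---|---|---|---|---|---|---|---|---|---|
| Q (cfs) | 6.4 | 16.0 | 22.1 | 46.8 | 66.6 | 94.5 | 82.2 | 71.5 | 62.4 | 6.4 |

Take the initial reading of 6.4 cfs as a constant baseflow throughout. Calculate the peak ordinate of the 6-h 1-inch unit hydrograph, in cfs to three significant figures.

Direct runoff: 0.0, 9.6, 15.7, 40.4, 60.2, 88.1, 75.8, 65.1, 56.0, 0.0 cfs; ΣQ_DR = 410.9 cfs, peak = 88.1 cfs.
Runoff depth d = ΣQ_DR·Δt / A = 410.9 × 21600 / (3.18 mi²) = 1.201 in.
The 1-inch UH is the DRH scaled by (1 in)/d, so U_p = 88.1 × 1/1.201 = 73.3 cfs.

U_p ≈ 73.3 cfs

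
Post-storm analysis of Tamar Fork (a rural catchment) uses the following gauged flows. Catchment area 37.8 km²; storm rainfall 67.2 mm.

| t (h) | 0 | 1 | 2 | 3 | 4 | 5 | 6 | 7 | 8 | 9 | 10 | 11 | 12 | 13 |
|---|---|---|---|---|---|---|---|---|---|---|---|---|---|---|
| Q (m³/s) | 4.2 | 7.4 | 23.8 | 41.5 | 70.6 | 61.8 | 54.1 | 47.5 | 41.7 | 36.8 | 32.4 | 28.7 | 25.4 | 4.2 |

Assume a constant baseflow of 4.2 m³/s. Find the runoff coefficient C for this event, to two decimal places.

C ≈ 0.60

ΣQ_DR = 421.3 m³/s; V = ΣQ_DR·Δt = 1.517 × 10^6 m³.
Runoff depth d = V / A = 40.12 mm.
C = d / P = 40.12 / 67.2 = 0.60.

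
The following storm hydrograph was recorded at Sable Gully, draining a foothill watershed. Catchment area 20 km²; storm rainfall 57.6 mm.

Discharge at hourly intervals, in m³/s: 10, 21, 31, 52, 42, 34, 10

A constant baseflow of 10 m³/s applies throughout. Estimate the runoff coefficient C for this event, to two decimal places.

C ≈ 0.41

ΣQ_DR = 130.0 m³/s; V = ΣQ_DR·Δt = 4.680 × 10^5 m³.
Runoff depth d = V / A = 23.40 mm.
C = d / P = 23.40 / 57.6 = 0.41.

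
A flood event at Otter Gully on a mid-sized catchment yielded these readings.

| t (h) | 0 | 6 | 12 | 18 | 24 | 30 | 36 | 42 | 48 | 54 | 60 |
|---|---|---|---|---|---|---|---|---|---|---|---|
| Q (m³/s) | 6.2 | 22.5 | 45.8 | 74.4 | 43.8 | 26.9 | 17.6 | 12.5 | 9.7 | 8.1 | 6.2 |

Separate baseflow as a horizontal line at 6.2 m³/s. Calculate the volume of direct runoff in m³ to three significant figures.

Direct-runoff ordinates (Q − Q_b): 0.0, 16.3, 39.6, 68.2, 37.6, 20.7, 11.4, 6.3, 3.5, 1.9, 0.0 m³/s.
ΣQ_DR = 205.5 m³/s.
With Δt = 6 h = 21600 s, V = ΣQ_DR · Δt = 205.5 × 21600 = 4.44 × 10^6 m³.

V ≈ 4.44 × 10^6 m³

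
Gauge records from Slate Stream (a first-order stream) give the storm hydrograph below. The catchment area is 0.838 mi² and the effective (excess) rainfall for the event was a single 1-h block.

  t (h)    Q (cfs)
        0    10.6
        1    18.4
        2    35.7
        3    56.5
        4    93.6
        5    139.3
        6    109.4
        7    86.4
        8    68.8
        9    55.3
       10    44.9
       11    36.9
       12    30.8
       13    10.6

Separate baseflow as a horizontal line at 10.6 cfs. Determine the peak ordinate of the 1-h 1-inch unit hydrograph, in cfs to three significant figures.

U_p ≈ 107 cfs

Direct runoff: 0.0, 7.8, 25.1, 45.9, 83.0, 128.7, 98.8, 75.8, 58.2, 44.7, 34.3, 26.3, 20.2, 0.0 cfs; ΣQ_DR = 648.8 cfs, peak = 128.7 cfs.
Runoff depth d = ΣQ_DR·Δt / A = 648.8 × 3600 / (0.838 mi²) = 1.200 in.
The 1-inch UH is the DRH scaled by (1 in)/d, so U_p = 128.7 × 1/1.200 = 107 cfs.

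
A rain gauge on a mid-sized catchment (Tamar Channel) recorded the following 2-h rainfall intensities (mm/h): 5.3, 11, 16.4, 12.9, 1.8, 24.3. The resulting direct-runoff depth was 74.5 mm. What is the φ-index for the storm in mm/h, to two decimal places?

Only the 4 blocks with intensity above φ contribute runoff: 11, 16.4, 12.9, 24.3 mm/h.
Σ(I−φ)·Δt = d  ⇒  (11+16.4+12.9+24.3 − 4φ)·2 = 74.5
φ = (64.60 − 74.5/2) / 4 = 6.84 mm/h.

φ ≈ 6.84 mm/h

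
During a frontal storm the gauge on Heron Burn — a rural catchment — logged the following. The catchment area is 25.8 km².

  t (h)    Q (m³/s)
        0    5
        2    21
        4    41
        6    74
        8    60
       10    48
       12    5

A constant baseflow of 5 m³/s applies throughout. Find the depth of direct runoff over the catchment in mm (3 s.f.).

Direct runoff: 0.0, 16.0, 36.0, 69.0, 55.0, 43.0, 0.0 m³/s; ΣQ_DR = 219.0 m³/s.
V = ΣQ_DR · Δt = 219.0 × 7200 s = 1.577 × 10^6 m³.
Over A = 25.8 km², depth = V / A = 61.1 mm.

d ≈ 61.1 mm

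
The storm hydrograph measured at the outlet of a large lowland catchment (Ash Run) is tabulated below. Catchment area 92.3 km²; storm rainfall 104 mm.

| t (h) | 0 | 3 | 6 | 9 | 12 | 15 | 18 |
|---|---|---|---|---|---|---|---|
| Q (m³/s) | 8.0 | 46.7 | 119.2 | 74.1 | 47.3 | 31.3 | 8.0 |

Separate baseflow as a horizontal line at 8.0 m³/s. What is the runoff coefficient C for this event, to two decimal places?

ΣQ_DR = 278.6 m³/s; V = ΣQ_DR·Δt = 3.009 × 10^6 m³.
Runoff depth d = V / A = 32.60 mm.
C = d / P = 32.60 / 104 = 0.31.

C ≈ 0.31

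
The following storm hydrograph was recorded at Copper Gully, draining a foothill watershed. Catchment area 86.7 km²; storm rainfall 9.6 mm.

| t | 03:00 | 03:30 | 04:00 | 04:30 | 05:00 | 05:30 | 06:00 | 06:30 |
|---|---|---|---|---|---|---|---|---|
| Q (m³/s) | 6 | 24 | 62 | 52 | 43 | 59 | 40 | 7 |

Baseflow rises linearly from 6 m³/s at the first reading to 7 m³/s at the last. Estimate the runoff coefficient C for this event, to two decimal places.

C ≈ 0.52

ΣQ_DR = 241.0 m³/s; V = ΣQ_DR·Δt = 4.338 × 10^5 m³.
Runoff depth d = V / A = 5.003 mm.
C = d / P = 5.003 / 9.6 = 0.52.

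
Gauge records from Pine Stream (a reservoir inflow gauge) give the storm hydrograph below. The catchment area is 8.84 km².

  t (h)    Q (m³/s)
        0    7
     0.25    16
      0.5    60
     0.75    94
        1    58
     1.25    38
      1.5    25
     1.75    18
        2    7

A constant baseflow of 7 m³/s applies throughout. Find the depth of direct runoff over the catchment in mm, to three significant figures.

d ≈ 26.5 mm

Direct runoff: 0.0, 9.0, 53.0, 87.0, 51.0, 31.0, 18.0, 11.0, 0.0 m³/s; ΣQ_DR = 260.0 m³/s.
V = ΣQ_DR · Δt = 260.0 × 900 s = 2.340 × 10^5 m³.
Over A = 8.84 km², depth = V / A = 26.5 mm.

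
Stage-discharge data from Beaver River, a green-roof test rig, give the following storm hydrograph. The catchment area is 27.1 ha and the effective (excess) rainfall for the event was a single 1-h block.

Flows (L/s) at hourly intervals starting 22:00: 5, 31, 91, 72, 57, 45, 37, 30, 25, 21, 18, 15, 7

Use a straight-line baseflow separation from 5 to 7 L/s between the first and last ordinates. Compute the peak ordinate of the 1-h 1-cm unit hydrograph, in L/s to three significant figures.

Direct runoff: 0.00, 25.83, 85.67, 66.50, 51.33, 39.17, 31.00, 23.83, 18.67, 14.50, 11.33, 8.17, 0.00 L/s; ΣQ_DR = 376.0 L/s, peak = 85.67 L/s.
Runoff depth d = ΣQ_DR·Δt / A = 376.0 × 3600 / (27.1 ha) = 4.995 mm.
The 1-cm UH is the DRH scaled by (10 mm)/d, so U_p = 85.67 × 10/4.995 = 172 L/s.

U_p ≈ 172 L/s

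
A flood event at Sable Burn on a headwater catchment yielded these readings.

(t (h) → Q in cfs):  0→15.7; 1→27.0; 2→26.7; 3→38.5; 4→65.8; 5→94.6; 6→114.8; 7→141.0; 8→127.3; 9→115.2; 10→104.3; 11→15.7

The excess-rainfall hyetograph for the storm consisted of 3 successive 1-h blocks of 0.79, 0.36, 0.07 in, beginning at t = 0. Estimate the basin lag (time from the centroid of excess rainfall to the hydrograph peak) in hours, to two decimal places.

t_L ≈ 6.09 h

Centroid of excess rainfall: t_c = Σ P_i·t̄_i / ΣP_i = 0.9098 h (block centres at 0.5, 1.5, 2.5 h).
Hydrograph peak occurs at t = 7 h, so basin lag t_L = 7 − 0.9098 = 6.09 h.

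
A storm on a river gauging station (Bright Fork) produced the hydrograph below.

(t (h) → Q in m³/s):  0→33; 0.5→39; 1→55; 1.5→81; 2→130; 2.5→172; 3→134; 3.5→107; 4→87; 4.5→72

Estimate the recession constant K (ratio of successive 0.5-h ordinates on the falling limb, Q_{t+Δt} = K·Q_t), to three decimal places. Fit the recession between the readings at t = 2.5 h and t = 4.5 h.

K ≈ 0.804

Using the recession-limb readings at t = 2.5 h and t = 4.5 h: Q falls from 172 to 72 m³/s over 4 intervals.
K = (Q₂/Q₁)^(1/4) = (72/172)^(1/4) = 0.804.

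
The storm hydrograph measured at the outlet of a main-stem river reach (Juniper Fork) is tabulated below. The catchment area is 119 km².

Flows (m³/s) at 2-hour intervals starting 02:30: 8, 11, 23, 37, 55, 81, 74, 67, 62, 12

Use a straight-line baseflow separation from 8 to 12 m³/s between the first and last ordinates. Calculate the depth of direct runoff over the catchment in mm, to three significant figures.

Direct runoff: 0.00, 2.56, 14.11, 27.67, 45.22, 70.78, 63.33, 55.89, 50.44, 0.00 m³/s; ΣQ_DR = 330.0 m³/s.
V = ΣQ_DR · Δt = 330.0 × 7200 s = 2.376 × 10^6 m³.
Over A = 119 km², depth = V / A = 20.0 mm.

d ≈ 20.0 mm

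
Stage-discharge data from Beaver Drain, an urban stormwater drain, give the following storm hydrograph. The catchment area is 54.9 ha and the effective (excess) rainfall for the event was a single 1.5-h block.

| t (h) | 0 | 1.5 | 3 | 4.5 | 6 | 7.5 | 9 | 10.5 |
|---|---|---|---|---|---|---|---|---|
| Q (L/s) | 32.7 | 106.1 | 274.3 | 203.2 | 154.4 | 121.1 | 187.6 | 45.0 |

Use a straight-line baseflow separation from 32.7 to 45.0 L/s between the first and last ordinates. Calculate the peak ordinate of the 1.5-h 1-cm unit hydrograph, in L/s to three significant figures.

Direct runoff: 0.00, 71.64, 238.09, 165.23, 114.67, 79.61, 144.36, 0.00 L/s; ΣQ_DR = 813.6 L/s, peak = 238.09 L/s.
Runoff depth d = ΣQ_DR·Δt / A = 813.6 × 5400 / (54.9 ha) = 8.003 mm.
The 1-cm UH is the DRH scaled by (10 mm)/d, so U_p = 238.09 × 10/8.003 = 298 L/s.

U_p ≈ 298 L/s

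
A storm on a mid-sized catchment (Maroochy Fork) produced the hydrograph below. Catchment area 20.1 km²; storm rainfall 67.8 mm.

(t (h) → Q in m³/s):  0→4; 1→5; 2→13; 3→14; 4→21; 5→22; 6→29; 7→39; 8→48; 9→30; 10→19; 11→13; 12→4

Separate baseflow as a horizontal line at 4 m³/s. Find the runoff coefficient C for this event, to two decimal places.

ΣQ_DR = 209.0 m³/s; V = ΣQ_DR·Δt = 7.524 × 10^5 m³.
Runoff depth d = V / A = 37.43 mm.
C = d / P = 37.43 / 67.8 = 0.55.

C ≈ 0.55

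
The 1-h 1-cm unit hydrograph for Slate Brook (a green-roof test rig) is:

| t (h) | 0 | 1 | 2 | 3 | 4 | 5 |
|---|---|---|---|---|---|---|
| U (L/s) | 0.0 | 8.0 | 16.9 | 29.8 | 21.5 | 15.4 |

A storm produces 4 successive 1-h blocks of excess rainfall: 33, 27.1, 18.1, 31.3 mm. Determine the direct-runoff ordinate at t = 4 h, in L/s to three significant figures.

By discrete convolution, Q_j = Σ (P_i / 10 mm) · U_{j−i}.
At t = 4 h (j=4): Q = (33/10)·21.5 + (27.1/10)·29.8 + (18.1/10)·16.9 + (31.3/10)·8.0 = 207 L/s.

Q ≈ 207 L/s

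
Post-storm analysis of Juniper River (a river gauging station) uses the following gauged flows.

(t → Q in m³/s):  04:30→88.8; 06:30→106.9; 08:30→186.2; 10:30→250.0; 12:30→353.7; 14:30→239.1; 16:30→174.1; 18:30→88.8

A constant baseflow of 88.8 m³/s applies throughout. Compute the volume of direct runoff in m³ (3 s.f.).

Direct-runoff ordinates (Q − Q_b): 0.0, 18.1, 97.4, 161.2, 264.9, 150.3, 85.3, 0.0 m³/s.
ΣQ_DR = 777.2 m³/s.
With Δt = 2 h = 7200 s, V = ΣQ_DR · Δt = 777.2 × 7200 = 5.60 × 10^6 m³.

V ≈ 5.60 × 10^6 m³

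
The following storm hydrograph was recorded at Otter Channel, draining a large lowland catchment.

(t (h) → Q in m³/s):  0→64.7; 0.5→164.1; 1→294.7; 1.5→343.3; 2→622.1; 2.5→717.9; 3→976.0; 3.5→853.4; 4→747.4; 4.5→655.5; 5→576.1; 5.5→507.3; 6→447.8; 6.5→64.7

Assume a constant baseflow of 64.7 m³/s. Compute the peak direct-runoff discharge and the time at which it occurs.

Subtracting baseflow gives direct-runoff ordinates: 0.0, 99.4, 230.0, 278.6, 557.4, 653.2, 911.3, 788.7, 682.7, 590.8, 511.4, 442.6, 383.1, 0.0 m³/s.
The maximum is 911.3 m³/s, occurring at the reading for t = 3 h.

Q_p = 911.3 m³/s at t = 3 h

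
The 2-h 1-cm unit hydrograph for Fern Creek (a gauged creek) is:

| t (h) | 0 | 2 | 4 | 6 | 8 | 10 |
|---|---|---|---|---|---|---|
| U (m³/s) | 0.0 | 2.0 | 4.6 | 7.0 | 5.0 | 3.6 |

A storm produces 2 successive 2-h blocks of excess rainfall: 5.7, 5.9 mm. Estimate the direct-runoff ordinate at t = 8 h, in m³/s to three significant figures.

By discrete convolution, Q_j = Σ (P_i / 10 mm) · U_{j−i}.
At t = 8 h (j=4): Q = (5.7/10)·5.0 + (5.9/10)·7.0 = 6.98 m³/s.

Q ≈ 6.98 m³/s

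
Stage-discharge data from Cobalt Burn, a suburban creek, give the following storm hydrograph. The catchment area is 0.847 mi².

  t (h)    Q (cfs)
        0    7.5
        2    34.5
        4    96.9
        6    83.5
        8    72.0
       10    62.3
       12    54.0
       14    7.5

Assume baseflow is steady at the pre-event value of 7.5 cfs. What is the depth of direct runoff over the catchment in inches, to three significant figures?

d ≈ 1.31 in

Direct runoff: 0.0, 27.0, 89.4, 76.0, 64.5, 54.8, 46.5, 0.0 cfs; ΣQ_DR = 358.2 cfs.
V = ΣQ_DR · Δt = 358.2 × 7200 s = 2.579 × 10^6 ft³.
Over A = 0.847 mi², depth = V / A = 1.31 in.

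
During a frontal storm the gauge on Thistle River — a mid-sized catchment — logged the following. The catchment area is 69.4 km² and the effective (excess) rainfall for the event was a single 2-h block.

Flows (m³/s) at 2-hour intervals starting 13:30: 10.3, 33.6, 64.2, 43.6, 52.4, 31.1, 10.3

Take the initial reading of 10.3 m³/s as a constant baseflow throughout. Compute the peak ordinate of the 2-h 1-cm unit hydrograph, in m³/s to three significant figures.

Direct runoff: 0.0, 23.3, 53.9, 33.3, 42.1, 20.8, 0.0 m³/s; ΣQ_DR = 173.4 m³/s, peak = 53.9 m³/s.
Runoff depth d = ΣQ_DR·Δt / A = 173.4 × 7200 / (69.4 km²) = 17.99 mm.
The 1-cm UH is the DRH scaled by (10 mm)/d, so U_p = 53.9 × 10/17.99 = 30.0 m³/s.

U_p ≈ 30.0 m³/s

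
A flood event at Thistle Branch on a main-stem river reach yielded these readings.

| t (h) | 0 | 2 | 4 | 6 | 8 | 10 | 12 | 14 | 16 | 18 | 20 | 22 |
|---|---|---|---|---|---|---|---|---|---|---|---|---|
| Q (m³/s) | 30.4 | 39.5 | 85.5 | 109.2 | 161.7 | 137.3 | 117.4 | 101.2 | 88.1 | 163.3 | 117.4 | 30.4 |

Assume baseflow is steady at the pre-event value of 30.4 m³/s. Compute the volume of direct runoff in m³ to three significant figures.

Direct-runoff ordinates (Q − Q_b): 0.0, 9.1, 55.1, 78.8, 131.3, 106.9, 87.0, 70.8, 57.7, 132.9, 87.0, 0.0 m³/s.
ΣQ_DR = 816.6 m³/s.
With Δt = 2 h = 7200 s, V = ΣQ_DR · Δt = 816.6 × 7200 = 5.88 × 10^6 m³.

V ≈ 5.88 × 10^6 m³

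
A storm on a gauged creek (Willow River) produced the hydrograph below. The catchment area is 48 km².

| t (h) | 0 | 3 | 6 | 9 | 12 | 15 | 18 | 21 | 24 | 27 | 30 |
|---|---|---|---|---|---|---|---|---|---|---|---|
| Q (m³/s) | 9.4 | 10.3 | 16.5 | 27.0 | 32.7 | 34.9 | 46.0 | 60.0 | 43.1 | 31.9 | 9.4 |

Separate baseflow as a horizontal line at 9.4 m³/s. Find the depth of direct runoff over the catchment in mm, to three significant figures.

d ≈ 49.0 mm

Direct runoff: 0.0, 0.9, 7.1, 17.6, 23.3, 25.5, 36.6, 50.6, 33.7, 22.5, 0.0 m³/s; ΣQ_DR = 217.8 m³/s.
V = ΣQ_DR · Δt = 217.8 × 10800 s = 2.352 × 10^6 m³.
Over A = 48 km², depth = V / A = 49.0 mm.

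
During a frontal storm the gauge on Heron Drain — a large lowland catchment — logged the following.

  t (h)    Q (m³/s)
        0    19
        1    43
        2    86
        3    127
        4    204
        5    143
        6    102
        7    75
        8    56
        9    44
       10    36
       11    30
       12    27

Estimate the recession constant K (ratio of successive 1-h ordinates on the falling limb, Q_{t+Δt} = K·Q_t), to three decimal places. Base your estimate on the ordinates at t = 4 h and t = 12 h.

Using the recession-limb readings at t = 4 h and t = 12 h: Q falls from 204 to 27 m³/s over 8 intervals.
K = (Q₂/Q₁)^(1/8) = (27/204)^(1/8) = 0.777.

K ≈ 0.777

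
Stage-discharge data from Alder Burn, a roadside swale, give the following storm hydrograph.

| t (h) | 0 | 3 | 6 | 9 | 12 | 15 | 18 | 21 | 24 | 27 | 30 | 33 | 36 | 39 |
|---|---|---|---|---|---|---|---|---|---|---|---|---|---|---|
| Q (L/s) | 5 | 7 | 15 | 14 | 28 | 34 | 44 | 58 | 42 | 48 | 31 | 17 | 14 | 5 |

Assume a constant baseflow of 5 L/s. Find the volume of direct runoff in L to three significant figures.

Direct-runoff ordinates (Q − Q_b): 0.0, 2.0, 10.0, 9.0, 23.0, 29.0, 39.0, 53.0, 37.0, 43.0, 26.0, 12.0, 9.0, 0.0 L/s.
ΣQ_DR = 292.0 L/s.
With Δt = 3 h = 10800 s, V = ΣQ_DR · Δt = 292.0 × 10800 = 3.15 × 10^6 L.

V ≈ 3.15 × 10^6 L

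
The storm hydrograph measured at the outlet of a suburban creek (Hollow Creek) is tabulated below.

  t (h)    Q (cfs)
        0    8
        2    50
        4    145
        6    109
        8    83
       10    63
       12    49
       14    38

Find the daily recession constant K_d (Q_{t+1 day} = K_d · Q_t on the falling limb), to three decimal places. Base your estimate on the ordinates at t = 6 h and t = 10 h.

K_d ≈ 0.037

Between t = 6 h and t = 10 h the flow falls from 109 to 63 cfs over 2×2 h = 4 h.
Per-interval ratio K = (63/109)^(1/2) = 0.7603; K_d = K^(24/2) = 0.037.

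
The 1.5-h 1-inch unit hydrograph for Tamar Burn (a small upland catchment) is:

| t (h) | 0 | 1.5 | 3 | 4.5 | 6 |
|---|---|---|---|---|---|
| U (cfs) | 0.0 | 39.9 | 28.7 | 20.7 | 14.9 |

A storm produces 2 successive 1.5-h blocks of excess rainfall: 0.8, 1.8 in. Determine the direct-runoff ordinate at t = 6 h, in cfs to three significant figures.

Q ≈ 49.2 cfs

By discrete convolution, Q_j = Σ (P_i / 1 in) · U_{j−i}.
At t = 6 h (j=4): Q = (0.8/1)·14.9 + (1.8/1)·20.7 = 49.2 cfs.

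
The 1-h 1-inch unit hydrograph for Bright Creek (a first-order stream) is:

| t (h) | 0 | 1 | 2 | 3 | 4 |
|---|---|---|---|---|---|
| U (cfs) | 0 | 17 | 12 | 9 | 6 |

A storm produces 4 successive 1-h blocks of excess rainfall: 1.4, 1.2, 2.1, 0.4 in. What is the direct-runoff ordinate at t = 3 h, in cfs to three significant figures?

By discrete convolution, Q_j = Σ (P_i / 1 in) · U_{j−i}.
At t = 3 h (j=3): Q = (1.4/1)·9 + (1.2/1)·12 + (2.1/1)·17 + (0.4/1)·0 = 62.7 cfs.

Q ≈ 62.7 cfs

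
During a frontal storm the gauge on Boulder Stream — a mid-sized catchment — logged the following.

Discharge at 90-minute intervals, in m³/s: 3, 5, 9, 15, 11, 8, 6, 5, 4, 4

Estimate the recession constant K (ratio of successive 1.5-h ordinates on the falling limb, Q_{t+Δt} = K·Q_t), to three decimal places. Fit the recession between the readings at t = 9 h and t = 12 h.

Using the recession-limb readings at t = 9 h and t = 12 h: Q falls from 6 to 4 m³/s over 2 intervals.
K = (Q₂/Q₁)^(1/2) = (4/6)^(1/2) = 0.816.

K ≈ 0.816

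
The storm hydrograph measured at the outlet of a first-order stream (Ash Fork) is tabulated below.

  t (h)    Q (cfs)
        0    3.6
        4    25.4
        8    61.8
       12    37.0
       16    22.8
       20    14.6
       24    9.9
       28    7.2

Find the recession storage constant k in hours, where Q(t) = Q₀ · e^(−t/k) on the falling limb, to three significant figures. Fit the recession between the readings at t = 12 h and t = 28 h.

On the falling limb, Q drops from 37.0 to 7.2 cfs between t = 12 h and t = 28 h (Δt = 16 h).
k = −Δt / ln(Q₂/Q₁) = −16 / ln(7.2/37.0) = 9.77 h.

k ≈ 9.77 h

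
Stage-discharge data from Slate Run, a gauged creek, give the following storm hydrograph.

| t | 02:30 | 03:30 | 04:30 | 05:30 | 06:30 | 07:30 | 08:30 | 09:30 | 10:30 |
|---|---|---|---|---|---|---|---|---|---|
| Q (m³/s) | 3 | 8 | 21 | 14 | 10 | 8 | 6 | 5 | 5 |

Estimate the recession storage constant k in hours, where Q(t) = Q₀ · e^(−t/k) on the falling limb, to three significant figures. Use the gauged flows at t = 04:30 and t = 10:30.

k ≈ 4.18 h

On the falling limb, Q drops from 21 to 5 m³/s between t = 04:30 and t = 10:30 (Δt = 6 h).
k = −Δt / ln(Q₂/Q₁) = −6 / ln(5/21) = 4.18 h.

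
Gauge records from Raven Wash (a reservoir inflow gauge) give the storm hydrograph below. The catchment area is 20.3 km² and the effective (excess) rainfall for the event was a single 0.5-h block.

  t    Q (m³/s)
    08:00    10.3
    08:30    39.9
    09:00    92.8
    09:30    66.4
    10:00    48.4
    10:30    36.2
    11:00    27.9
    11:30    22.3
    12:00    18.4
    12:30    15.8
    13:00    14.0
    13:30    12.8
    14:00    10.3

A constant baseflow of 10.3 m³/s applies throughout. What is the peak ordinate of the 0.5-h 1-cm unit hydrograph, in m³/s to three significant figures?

Direct runoff: 0.0, 29.6, 82.5, 56.1, 38.1, 25.9, 17.6, 12.0, 8.1, 5.5, 3.7, 2.5, 0.0 m³/s; ΣQ_DR = 281.6 m³/s, peak = 82.5 m³/s.
Runoff depth d = ΣQ_DR·Δt / A = 281.6 × 1800 / (20.3 km²) = 24.97 mm.
The 1-cm UH is the DRH scaled by (10 mm)/d, so U_p = 82.5 × 10/24.97 = 33.0 m³/s.

U_p ≈ 33.0 m³/s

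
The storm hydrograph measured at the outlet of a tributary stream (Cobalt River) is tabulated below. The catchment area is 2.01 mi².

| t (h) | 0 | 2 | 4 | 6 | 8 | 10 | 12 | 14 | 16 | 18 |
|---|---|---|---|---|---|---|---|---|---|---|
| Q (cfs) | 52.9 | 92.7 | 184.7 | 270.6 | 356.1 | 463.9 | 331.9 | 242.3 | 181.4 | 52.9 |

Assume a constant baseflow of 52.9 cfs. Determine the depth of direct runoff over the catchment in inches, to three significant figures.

Direct runoff: 0.0, 39.8, 131.8, 217.7, 303.2, 411.0, 279.0, 189.4, 128.5, 0.0 cfs; ΣQ_DR = 1700 cfs.
V = ΣQ_DR · Δt = 1700 × 7200 s = 1.224 × 10^7 ft³.
Over A = 2.01 mi², depth = V / A = 2.62 in.

d ≈ 2.62 in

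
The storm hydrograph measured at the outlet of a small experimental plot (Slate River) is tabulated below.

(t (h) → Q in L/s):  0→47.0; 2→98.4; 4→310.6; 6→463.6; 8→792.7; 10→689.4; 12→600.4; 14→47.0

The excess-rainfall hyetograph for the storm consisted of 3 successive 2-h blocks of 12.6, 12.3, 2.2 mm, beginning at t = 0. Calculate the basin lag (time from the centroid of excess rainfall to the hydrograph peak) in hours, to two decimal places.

Centroid of excess rainfall: t_c = Σ P_i·t̄_i / ΣP_i = 2.2325 h (block centres at 1, 3, 5 h).
Hydrograph peak occurs at t = 8 h, so basin lag t_L = 8 − 2.2325 = 5.77 h.

t_L ≈ 5.77 h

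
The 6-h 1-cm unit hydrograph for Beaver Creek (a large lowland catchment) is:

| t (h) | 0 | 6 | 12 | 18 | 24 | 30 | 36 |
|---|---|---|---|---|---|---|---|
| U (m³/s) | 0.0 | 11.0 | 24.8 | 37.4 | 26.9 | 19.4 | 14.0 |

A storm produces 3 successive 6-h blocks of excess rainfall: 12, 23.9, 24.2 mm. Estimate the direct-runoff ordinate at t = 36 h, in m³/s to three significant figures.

Q ≈ 128 m³/s

By discrete convolution, Q_j = Σ (P_i / 10 mm) · U_{j−i}.
At t = 36 h (j=6): Q = (12/10)·14.0 + (23.9/10)·19.4 + (24.2/10)·26.9 = 128 m³/s.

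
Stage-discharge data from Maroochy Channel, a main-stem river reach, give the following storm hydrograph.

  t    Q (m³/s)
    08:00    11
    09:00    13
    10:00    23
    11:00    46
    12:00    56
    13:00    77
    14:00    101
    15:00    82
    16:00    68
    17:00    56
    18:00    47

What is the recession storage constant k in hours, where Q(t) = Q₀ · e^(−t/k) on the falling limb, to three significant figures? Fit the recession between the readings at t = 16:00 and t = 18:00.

On the falling limb, Q drops from 68 to 47 m³/s between t = 16:00 and t = 18:00 (Δt = 2 h).
k = −Δt / ln(Q₂/Q₁) = −2 / ln(47/68) = 5.41 h.

k ≈ 5.41 h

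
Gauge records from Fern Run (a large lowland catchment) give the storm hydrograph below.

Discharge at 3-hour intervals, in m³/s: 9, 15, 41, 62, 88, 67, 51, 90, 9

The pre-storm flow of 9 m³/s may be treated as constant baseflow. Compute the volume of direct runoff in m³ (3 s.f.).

V ≈ 3.79 × 10^6 m³

Direct-runoff ordinates (Q − Q_b): 0.0, 6.0, 32.0, 53.0, 79.0, 58.0, 42.0, 81.0, 0.0 m³/s.
ΣQ_DR = 351.0 m³/s.
With Δt = 3 h = 10800 s, V = ΣQ_DR · Δt = 351.0 × 10800 = 3.79 × 10^6 m³.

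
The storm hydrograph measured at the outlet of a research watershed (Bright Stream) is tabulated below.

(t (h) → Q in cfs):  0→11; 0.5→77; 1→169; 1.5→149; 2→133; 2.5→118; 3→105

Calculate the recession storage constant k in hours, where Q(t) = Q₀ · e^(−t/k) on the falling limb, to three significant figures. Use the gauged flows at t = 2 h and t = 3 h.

On the falling limb, Q drops from 133 to 105 cfs between t = 2 h and t = 3 h (Δt = 1 h).
k = −Δt / ln(Q₂/Q₁) = −1 / ln(105/133) = 4.23 h.

k ≈ 4.23 h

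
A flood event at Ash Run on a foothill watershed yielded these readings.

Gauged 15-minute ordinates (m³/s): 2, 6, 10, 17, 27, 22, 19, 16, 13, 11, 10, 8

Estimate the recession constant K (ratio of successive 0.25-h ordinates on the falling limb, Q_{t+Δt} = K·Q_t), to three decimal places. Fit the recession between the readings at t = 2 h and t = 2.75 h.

Using the recession-limb readings at t = 2 h and t = 2.75 h: Q falls from 13 to 8 m³/s over 3 intervals.
K = (Q₂/Q₁)^(1/3) = (8/13)^(1/3) = 0.851.

K ≈ 0.851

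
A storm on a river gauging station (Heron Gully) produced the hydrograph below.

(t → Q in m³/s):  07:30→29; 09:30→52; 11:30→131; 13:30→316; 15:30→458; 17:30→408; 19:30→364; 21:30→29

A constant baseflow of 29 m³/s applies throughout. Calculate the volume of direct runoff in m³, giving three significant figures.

Direct-runoff ordinates (Q − Q_b): 0.0, 23.0, 102.0, 287.0, 429.0, 379.0, 335.0, 0.0 m³/s.
ΣQ_DR = 1555 m³/s.
With Δt = 2 h = 7200 s, V = ΣQ_DR · Δt = 1555 × 7200 = 1.12 × 10^7 m³.

V ≈ 1.12 × 10^7 m³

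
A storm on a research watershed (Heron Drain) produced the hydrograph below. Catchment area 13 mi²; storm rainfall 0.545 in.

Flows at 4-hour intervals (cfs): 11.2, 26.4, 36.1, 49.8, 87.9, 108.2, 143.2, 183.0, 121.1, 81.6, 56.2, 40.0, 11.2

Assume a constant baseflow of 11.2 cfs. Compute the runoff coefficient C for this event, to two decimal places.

C ≈ 0.71

ΣQ_DR = 810.3 cfs; V = ΣQ_DR·Δt = 1.167 × 10^7 ft³.
Runoff depth d = V / A = 0.3863 in.
C = d / P = 0.3863 / 0.545 = 0.71.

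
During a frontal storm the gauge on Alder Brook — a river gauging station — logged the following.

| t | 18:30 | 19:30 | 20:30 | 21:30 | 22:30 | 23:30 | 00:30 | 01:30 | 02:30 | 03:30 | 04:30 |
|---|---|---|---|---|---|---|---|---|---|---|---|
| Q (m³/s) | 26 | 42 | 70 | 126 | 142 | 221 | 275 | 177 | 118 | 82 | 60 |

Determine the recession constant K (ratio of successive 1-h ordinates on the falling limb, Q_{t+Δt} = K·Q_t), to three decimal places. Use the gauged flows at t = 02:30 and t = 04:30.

K ≈ 0.713

Using the recession-limb readings at t = 02:30 and t = 04:30: Q falls from 118 to 60 m³/s over 2 intervals.
K = (Q₂/Q₁)^(1/2) = (60/118)^(1/2) = 0.713.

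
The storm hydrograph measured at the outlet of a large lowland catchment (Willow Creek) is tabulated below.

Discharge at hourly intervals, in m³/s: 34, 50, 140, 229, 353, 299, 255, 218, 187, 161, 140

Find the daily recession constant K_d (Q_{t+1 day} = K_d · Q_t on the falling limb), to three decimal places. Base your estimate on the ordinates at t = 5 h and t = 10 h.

K_d ≈ 0.026

Between t = 5 h and t = 10 h the flow falls from 299 to 140 m³/s over 5×1 h = 5 h.
Per-interval ratio K = (140/299)^(1/5) = 0.8592; K_d = K^(24/1) = 0.026.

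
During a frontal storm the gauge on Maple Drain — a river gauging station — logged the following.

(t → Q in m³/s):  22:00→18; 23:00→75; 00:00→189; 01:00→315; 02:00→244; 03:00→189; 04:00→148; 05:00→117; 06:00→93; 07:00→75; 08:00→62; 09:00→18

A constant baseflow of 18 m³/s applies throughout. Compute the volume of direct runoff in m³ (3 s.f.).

V ≈ 4.78 × 10^6 m³

Direct-runoff ordinates (Q − Q_b): 0.0, 57.0, 171.0, 297.0, 226.0, 171.0, 130.0, 99.0, 75.0, 57.0, 44.0, 0.0 m³/s.
ΣQ_DR = 1327 m³/s.
With Δt = 1 h = 3600 s, V = ΣQ_DR · Δt = 1327 × 3600 = 4.78 × 10^6 m³.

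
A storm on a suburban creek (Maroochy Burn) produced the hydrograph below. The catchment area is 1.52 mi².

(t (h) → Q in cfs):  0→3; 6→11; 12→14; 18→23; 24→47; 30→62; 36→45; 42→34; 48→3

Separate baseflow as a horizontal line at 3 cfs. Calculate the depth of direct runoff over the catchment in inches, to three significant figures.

Direct runoff: 0.0, 8.0, 11.0, 20.0, 44.0, 59.0, 42.0, 31.0, 0.0 cfs; ΣQ_DR = 215.0 cfs.
V = ΣQ_DR · Δt = 215.0 × 21600 s = 4.644 × 10^6 ft³.
Over A = 1.52 mi², depth = V / A = 1.32 in.

d ≈ 1.32 in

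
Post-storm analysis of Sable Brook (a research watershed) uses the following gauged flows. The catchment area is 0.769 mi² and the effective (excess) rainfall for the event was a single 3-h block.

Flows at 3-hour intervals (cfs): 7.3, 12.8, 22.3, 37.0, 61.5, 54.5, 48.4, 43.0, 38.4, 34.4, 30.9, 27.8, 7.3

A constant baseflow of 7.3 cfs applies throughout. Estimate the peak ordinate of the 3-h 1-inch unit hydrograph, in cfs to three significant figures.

Direct runoff: 0.0, 5.5, 15.0, 29.7, 54.2, 47.2, 41.1, 35.7, 31.1, 27.1, 23.6, 20.5, 0.0 cfs; ΣQ_DR = 330.7 cfs, peak = 54.2 cfs.
Runoff depth d = ΣQ_DR·Δt / A = 330.7 × 10800 / (0.769 mi²) = 1.999 in.
The 1-inch UH is the DRH scaled by (1 in)/d, so U_p = 54.2 × 1/1.999 = 27.1 cfs.

U_p ≈ 27.1 cfs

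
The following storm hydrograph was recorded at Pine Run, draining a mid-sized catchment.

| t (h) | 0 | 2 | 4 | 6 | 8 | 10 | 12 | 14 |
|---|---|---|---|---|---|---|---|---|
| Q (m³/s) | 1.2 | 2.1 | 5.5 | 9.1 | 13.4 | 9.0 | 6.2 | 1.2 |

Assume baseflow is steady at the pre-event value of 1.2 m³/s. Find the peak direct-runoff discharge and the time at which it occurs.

Subtracting baseflow gives direct-runoff ordinates: 0.0, 0.9, 4.3, 7.9, 12.2, 7.8, 5.0, 0.0 m³/s.
The maximum is 12.2 m³/s, occurring at the reading for t = 8 h.

Q_p = 12.2 m³/s at t = 8 h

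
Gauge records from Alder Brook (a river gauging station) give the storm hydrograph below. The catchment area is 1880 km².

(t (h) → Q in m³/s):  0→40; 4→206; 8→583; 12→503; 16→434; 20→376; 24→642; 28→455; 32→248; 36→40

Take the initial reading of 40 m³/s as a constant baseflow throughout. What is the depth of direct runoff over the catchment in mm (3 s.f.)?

d ≈ 24.0 mm

Direct runoff: 0.0, 166.0, 543.0, 463.0, 394.0, 336.0, 602.0, 415.0, 208.0, 0.0 m³/s; ΣQ_DR = 3127 m³/s.
V = ΣQ_DR · Δt = 3127 × 14400 s = 4.503 × 10^7 m³.
Over A = 1880 km², depth = V / A = 24.0 mm.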